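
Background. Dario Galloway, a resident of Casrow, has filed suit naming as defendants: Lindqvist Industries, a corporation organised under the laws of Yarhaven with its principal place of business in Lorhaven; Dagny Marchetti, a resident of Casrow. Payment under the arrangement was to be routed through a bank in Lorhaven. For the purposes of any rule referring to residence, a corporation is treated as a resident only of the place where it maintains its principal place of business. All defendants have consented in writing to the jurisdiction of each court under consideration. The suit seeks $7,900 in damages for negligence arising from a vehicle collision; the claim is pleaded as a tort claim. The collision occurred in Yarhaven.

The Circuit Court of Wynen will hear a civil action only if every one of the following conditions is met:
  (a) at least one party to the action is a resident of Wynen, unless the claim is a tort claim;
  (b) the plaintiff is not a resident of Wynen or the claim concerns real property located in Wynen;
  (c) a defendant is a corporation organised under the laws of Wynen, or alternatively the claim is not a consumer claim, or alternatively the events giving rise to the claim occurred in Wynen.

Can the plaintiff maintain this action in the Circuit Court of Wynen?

Yes

The Circuit Court of Wynen:
  (a) No party resides in Wynen. But the claim is a tort claim, and the 'unless' clause therefore excuses the requirement. Satisfied.
  (b) The plaintiff resides in Casrow, which is not Wynen, so this disjunct is met. Met.
  (c) The claim is a tort claim, not a consumer claim, which satisfies one of the alternatives. Condition met.
  → Every requirement is satisfied — jurisdiction.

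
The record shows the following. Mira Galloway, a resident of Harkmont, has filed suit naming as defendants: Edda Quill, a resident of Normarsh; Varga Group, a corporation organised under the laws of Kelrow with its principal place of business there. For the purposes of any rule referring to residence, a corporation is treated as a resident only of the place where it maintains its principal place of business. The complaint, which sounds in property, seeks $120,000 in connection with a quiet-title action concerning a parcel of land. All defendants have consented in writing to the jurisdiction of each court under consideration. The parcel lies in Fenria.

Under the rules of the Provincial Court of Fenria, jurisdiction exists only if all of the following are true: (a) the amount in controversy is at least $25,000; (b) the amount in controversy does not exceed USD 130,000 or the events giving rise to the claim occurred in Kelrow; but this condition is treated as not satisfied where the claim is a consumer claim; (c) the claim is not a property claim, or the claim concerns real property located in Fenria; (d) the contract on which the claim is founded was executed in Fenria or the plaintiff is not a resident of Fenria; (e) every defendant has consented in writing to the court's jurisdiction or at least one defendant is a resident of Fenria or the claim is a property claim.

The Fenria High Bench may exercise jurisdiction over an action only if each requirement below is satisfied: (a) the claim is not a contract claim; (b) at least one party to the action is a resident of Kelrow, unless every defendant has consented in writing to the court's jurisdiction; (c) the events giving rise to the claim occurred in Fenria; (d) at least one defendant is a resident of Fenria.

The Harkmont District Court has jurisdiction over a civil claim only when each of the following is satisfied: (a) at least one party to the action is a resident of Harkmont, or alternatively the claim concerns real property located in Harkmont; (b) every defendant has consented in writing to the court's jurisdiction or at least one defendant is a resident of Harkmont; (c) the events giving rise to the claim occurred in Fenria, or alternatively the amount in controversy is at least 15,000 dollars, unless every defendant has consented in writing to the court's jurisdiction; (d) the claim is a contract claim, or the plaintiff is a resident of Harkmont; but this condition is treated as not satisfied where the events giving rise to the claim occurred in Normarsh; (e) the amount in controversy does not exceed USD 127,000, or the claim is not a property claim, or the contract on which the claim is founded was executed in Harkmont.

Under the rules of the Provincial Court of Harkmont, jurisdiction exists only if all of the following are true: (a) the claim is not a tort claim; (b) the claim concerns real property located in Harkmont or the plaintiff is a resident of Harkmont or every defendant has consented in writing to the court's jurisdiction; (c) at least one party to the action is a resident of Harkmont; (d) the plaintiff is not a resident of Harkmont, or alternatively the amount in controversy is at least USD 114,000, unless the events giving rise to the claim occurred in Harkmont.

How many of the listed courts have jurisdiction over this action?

3

The Provincial Court of Fenria:
  (a) The amount in controversy is USD 120,000, which meets the $25,000 floor. Satisfied.
  (b) The amount in controversy is USD 120,000, within the USD 130,000 ceiling, which satisfies one of the alternatives. The carve-out does not apply: the claim is a property claim, not a consumer claim. Met.
  (c) The property lies in Fenria, so this disjunct is met. Met.
  (d) The plaintiff resides in Harkmont, which is not Fenria, which satisfies one of the alternatives. Met.
  (e) Every defendant has filed written consent, so this disjunct is met. Satisfied.
  → The court has jurisdiction.
The Fenria High Bench:
  (a) The claim is a property claim, not a contract claim. Met.
  (b) Varga Group resides in Kelrow. Condition met.
  (c) The operative events occurred in Fenria. Met.
  (d) No defendant resides in Fenria (they reside in Normarsh, Kelrow). Not met.
  → At least one condition fails; no jurisdiction.
The Harkmont District Court:
  (a) Mira Galloway resides in Harkmont, which satisfies one of the alternatives. Satisfied.
  (b) Every defendant has filed written consent, so one alternative holds. Satisfied.
  (c) The operative events occurred in Fenria, so this disjunct is met. Satisfied.
  (d) The plaintiff resides in Harkmont, so this disjunct is met. And the carve-out is inapplicable — the operative events occurred in Fenria, not Normarsh. Satisfied.
  (e) The amount in controversy is USD 120,000, within the $127,000 ceiling, which satisfies one of the alternatives. Met.
  → Jurisdiction lies.
The Provincial Court of Harkmont:
  (a) The claim is a property claim, not a tort claim. Satisfied.
  (b) The plaintiff resides in Harkmont, so this disjunct is met. Condition met.
  (c) Mira Galloway resides in Harkmont. Met.
  (d) The amount in controversy is $120,000, which meets the 114,000 dollars floor, so this disjunct is met. Satisfied.
  → All conditions met; jurisdiction exists.
Courts with jurisdiction: the Provincial Court of Fenria, the Harkmont District Court, the Provincial Court of Harkmont — 3 in total.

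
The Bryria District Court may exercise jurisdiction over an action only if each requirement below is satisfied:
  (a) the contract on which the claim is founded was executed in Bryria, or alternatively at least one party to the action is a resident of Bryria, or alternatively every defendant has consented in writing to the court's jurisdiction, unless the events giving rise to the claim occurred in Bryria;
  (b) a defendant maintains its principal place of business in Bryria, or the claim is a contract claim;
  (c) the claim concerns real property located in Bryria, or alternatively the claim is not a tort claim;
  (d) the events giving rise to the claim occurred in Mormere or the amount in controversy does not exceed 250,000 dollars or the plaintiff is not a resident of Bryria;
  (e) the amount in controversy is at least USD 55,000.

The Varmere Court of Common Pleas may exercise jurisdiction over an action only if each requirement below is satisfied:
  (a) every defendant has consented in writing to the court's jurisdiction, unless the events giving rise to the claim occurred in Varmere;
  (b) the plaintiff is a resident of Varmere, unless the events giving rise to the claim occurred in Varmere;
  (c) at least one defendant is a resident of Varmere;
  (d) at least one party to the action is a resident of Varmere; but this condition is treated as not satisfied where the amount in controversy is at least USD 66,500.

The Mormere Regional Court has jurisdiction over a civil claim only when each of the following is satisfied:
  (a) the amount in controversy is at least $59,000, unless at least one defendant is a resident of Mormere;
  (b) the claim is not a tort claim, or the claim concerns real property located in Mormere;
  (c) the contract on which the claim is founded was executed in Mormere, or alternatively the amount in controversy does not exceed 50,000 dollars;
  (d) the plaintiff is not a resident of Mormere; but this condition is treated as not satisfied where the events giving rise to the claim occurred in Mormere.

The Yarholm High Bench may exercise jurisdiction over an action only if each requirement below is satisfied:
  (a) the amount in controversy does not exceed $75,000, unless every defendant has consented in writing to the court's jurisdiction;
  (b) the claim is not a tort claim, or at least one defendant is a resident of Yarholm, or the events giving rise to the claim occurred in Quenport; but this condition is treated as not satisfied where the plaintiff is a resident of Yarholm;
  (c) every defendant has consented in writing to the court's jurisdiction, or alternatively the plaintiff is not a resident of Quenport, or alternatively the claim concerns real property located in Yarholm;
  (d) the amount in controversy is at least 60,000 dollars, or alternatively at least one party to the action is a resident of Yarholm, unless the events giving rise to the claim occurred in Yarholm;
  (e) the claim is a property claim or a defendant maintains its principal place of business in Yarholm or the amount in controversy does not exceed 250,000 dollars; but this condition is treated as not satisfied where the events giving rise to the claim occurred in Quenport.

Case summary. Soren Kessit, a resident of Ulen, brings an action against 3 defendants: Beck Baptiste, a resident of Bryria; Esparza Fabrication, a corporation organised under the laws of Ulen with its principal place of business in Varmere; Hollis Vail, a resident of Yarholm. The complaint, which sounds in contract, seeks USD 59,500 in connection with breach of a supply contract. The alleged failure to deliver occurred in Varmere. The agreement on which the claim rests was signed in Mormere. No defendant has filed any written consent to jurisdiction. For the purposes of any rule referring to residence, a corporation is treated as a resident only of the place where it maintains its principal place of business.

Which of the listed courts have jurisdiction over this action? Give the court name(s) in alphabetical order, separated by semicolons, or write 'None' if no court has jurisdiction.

the Bryria District Court; the Mormere Regional Court; the Varmere Court of Common Pleas; the Yarholm High Bench

The Bryria District Court:
  (a) Beck Baptiste resides in Bryria, so one alternative holds. Met.
  (b) The claim is a contract claim — that alternative is enough. Condition met.
  (c) The claim is a contract claim, not a tort claim, so one alternative holds. Satisfied.
  (d) The amount in controversy is 59,500 dollars, within the $250,000 ceiling, so one alternative holds. Met.
  (e) The amount in controversy is $59,500, which meets the 55,000 dollars floor. Met.
  → The court has jurisdiction.
The Varmere Court of Common Pleas:
  (a) No such written consent has been filed. The proviso rescues it, though: the operative events occurred in Varmere. Condition met.
  (b) The plaintiff resides in Ulen, not Varmere. The proviso rescues it, though: the operative events occurred in Varmere. Met.
  (c) Esparza Fabrication resides in Varmere. Satisfied.
  (d) Esparza Fabrication resides in Varmere. And the carve-out is inapplicable — the amount in controversy is USD 59,500, below the $66,500 floor. Condition met.
  → Jurisdiction lies.
The Mormere Regional Court:
  (a) The amount in controversy is $59,500, which meets the USD 59,000 floor. Met.
  (b) The claim is a contract claim, not a tort claim, so this disjunct is met. Met.
  (c) The contract was executed in Mormere, so one alternative holds. Condition met.
  (d) The plaintiff resides in Ulen, which is not Mormere. The carve-out does not apply: the operative events occurred in Varmere, not Mormere. Condition met.
  → The court has jurisdiction.
The Yarholm High Bench:
  (a) The amount in controversy is USD 59,500, within the 75,000 dollars ceiling. Met.
  (b) The claim is a contract claim, not a tort claim — that alternative is enough. And the carve-out is inapplicable — the plaintiff resides in Ulen, not Yarholm. Met.
  (c) The plaintiff resides in Ulen, which is not Quenport — that alternative is enough. Condition met.
  (d) Hollis Vail resides in Yarholm, so this disjunct is met. Satisfied.
  (e) The amount in controversy is $59,500, within the 250,000 dollars ceiling, so this disjunct is met. And the carve-out is inapplicable — the operative events occurred in Varmere, not Quenport. Condition met.
  → The court has jurisdiction.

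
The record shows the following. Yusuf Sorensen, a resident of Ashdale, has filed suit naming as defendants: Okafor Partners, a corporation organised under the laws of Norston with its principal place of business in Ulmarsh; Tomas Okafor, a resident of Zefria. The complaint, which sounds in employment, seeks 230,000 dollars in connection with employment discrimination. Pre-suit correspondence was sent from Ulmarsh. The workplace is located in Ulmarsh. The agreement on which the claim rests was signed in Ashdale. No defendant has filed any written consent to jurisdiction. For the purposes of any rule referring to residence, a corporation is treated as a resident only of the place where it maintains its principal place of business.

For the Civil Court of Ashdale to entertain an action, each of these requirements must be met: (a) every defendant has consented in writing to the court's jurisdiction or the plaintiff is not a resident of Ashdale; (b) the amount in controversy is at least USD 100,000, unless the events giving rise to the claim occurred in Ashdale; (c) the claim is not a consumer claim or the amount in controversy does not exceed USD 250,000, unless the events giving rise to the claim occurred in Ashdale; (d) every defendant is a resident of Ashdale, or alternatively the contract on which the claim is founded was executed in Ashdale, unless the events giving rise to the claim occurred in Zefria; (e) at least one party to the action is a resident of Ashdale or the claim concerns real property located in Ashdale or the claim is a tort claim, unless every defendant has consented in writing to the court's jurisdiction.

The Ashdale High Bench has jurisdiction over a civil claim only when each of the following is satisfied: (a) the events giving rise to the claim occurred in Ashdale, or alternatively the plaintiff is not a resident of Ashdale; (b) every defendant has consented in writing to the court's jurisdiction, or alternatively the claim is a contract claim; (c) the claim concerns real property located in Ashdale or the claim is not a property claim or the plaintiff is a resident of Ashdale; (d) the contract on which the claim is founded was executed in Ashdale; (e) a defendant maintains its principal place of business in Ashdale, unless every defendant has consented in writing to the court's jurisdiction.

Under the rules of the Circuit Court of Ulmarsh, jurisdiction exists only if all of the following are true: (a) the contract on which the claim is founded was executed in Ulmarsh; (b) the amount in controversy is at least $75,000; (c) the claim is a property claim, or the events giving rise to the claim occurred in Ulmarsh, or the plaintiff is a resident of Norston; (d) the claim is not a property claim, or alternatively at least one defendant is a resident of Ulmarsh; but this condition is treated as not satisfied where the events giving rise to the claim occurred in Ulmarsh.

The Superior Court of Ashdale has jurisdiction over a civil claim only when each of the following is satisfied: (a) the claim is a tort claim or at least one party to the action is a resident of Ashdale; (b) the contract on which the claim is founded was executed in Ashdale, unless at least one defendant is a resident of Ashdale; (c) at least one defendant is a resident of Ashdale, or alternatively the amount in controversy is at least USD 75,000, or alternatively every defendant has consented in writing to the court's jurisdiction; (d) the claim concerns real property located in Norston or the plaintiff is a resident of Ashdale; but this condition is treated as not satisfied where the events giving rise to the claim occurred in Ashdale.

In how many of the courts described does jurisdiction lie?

The Civil Court of Ashdale:
  (a) No such written consent has been filed; the plaintiff resides in Ashdale — every alternative fails. Fails.
  (b) The amount in controversy is USD 230,000, which meets the 100,000 dollars floor. Condition met.
  (c) The claim is an employment claim, not a consumer claim, so one alternative holds. Condition met.
  (d) The contract was executed in Ashdale, so one alternative holds. Condition met.
  (e) Yusuf Sorensen resides in Ashdale — that alternative is enough. Satisfied.
  → At least one condition fails; no jurisdiction.
The Ashdale High Bench:
  (a) The operative events occurred in Ulmarsh, not Ashdale; the plaintiff resides in Ashdale — every alternative fails. Fails.
  (b) No such written consent has been filed; the claim is an employment claim, not a contract claim — every alternative fails. Condition not met.
  (c) The claim is an employment claim, not a property claim — that alternative is enough. Condition met.
  (d) The contract was executed in Ashdale. Condition met.
  (e) The corporate defendant(s) have their principal place of business in Ulmarsh, not Ashdale. And no such written consent has been filed, so the proviso does not save it. Not satisfied.
  → Not every requirement is met — no jurisdiction.
The Circuit Court of Ulmarsh:
  (a) The contract was executed in Ashdale, not Ulmarsh. Not satisfied.
  (b) The amount in controversy is $230,000, which meets the 75,000 dollars floor. Met.
  (c) The operative events occurred in Ulmarsh, so one alternative holds. Satisfied.
  (d) The claim is an employment claim, not a property claim, so this disjunct is met. But the operative events occurred in Ulmarsh, triggering the carve-out and defeating this condition. Fails.
  → Not every requirement is met — no jurisdiction.
The Superior Court of Ashdale:
  (a) Yusuf Sorensen resides in Ashdale, so one alternative holds. Condition met.
  (b) The contract was executed in Ashdale. Met.
  (c) The amount in controversy is USD 230,000, which meets the 75,000 dollars floor, which satisfies one of the alternatives. Condition met.
  (d) The plaintiff resides in Ashdale, so this disjunct is met. The carve-out does not apply: the operative events occurred in Ulmarsh, not Ashdale. Met.
  → Jurisdiction lies.
Courts with jurisdiction: the Superior Court of Ashdale — 1 in total.

1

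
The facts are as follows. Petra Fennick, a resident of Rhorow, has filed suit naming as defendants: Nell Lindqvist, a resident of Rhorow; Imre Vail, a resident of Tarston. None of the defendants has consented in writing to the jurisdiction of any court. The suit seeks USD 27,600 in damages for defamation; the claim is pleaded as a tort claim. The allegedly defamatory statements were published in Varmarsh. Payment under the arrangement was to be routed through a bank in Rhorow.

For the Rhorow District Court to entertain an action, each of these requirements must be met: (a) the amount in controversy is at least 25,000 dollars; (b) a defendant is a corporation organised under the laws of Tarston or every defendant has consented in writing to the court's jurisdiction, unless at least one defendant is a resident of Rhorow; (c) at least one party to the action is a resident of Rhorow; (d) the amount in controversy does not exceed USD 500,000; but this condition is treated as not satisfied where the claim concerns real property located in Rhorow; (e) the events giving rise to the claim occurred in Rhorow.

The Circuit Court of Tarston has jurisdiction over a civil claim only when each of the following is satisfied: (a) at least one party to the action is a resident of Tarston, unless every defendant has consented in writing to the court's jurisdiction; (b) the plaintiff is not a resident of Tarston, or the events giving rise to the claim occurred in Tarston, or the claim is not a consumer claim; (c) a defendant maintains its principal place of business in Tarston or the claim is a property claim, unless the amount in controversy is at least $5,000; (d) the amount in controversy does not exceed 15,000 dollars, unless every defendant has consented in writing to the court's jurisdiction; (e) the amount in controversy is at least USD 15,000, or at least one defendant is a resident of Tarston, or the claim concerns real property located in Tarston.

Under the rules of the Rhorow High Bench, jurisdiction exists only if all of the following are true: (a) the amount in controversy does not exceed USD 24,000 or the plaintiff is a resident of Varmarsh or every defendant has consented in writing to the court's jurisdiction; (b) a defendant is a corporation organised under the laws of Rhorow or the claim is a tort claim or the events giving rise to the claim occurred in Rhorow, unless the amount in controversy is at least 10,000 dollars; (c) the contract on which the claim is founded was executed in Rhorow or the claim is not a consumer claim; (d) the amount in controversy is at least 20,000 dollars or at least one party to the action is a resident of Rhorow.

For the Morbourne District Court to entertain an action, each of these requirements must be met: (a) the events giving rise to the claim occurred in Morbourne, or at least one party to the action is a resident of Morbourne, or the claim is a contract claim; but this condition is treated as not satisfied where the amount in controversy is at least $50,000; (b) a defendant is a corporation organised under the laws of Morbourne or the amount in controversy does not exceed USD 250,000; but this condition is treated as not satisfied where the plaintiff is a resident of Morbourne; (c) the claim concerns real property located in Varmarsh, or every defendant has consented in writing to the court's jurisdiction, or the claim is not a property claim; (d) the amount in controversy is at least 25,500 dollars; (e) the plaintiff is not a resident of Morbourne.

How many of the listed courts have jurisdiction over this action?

0

The Rhorow District Court:
  (a) The amount in controversy is $27,600, which meets the $25,000 floor. Satisfied.
  (b) No defendant is a corporation; no such written consent has been filed — every alternative fails. The proviso rescues it, though: Nell Lindqvist resides in Rhorow. Satisfied.
  (c) Petra Fennick resides in Rhorow. Met.
  (d) The amount in controversy is USD 27,600, within the $500,000 ceiling. The carve-out does not apply: the claim does not concern real property. Condition met.
  (e) The operative events occurred in Varmarsh, not Rhorow. Not met.
  → The court lacks jurisdiction.
The Circuit Court of Tarston:
  (a) Imre Vail resides in Tarston. Met.
  (b) The plaintiff resides in Rhorow, which is not Tarston, which satisfies one of the alternatives. Condition met.
  (c) No defendant is a corporation; the claim is a tort claim, not a property claim — no alternative holds. The proviso rescues it, though: the amount in controversy is 27,600 dollars, which meets the 5,000 dollars floor. Met.
  (d) The amount in controversy is 27,600 dollars, above the $15,000 ceiling. The proviso offers no rescue either, since no such written consent has been filed. Not satisfied.
  (e) The amount in controversy is 27,600 dollars, which meets the 15,000 dollars floor, so this disjunct is met. Condition met.
  → At least one condition fails; no jurisdiction.
The Rhorow High Bench:
  (a) The amount in controversy is 27,600 dollars, above the 24,000 dollars ceiling; the plaintiff resides in Rhorow, not Varmarsh; no such written consent has been filed — none of the alternatives is met. Condition not met.
  (b) The claim is a tort claim, which satisfies one of the alternatives. Condition met.
  (c) The claim is a tort claim, not a consumer claim, so this disjunct is met. Satisfied.
  (d) The amount in controversy is 27,600 dollars, which meets the $20,000 floor, which satisfies one of the alternatives. Met.
  → At least one condition fails; no jurisdiction.
The Morbourne District Court:
  (a) The operative events occurred in Varmarsh, not Morbourne; no party resides in Morbourne; the claim is a tort claim, not a contract claim — no alternative holds. Fails.
  (b) The amount in controversy is 27,600 dollars, within the USD 250,000 ceiling, so this disjunct is met. The carve-out does not apply: the plaintiff resides in Rhorow, not Morbourne. Met.
  (c) The claim is a tort claim, not a property claim — that alternative is enough. Met.
  (d) The amount in controversy is USD 27,600, which meets the $25,500 floor. Condition met.
  (e) The plaintiff resides in Rhorow, which is not Morbourne. Condition met.
  → The court lacks jurisdiction.
No court satisfies all of its conditions.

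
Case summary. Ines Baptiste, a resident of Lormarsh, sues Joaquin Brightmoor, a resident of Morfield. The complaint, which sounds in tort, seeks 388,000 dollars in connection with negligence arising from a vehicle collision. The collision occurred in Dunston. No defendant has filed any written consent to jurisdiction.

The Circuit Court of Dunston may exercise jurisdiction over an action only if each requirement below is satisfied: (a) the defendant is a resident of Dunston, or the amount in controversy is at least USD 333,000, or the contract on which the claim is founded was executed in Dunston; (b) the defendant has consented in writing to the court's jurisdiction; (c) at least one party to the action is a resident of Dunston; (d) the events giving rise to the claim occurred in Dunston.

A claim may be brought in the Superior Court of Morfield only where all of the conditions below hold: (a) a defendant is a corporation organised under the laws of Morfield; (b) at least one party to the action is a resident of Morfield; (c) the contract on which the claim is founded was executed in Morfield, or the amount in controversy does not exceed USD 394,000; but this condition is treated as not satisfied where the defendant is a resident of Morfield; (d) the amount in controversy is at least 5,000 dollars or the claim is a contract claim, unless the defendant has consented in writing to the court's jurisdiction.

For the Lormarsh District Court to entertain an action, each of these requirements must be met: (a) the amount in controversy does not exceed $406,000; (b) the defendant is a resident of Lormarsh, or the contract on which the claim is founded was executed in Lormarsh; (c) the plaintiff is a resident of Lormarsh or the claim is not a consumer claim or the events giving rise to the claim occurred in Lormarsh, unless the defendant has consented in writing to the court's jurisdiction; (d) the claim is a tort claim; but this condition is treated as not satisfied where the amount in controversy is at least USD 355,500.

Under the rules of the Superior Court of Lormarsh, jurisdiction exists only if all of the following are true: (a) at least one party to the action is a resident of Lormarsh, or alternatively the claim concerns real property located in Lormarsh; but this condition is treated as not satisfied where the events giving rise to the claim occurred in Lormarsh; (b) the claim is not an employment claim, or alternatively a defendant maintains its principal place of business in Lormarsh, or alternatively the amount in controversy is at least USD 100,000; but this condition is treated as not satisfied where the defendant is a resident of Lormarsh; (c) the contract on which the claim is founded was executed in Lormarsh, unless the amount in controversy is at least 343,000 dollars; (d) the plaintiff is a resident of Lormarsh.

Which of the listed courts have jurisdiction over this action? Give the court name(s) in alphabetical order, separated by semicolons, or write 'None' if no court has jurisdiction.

The Circuit Court of Dunston:
  (a) The amount in controversy is 388,000 dollars, which meets the $333,000 floor, which satisfies one of the alternatives. Met.
  (b) No such written consent has been filed. Fails.
  (c) No party resides in Dunston. Fails.
  (d) The operative events occurred in Dunston. Met.
  → Not every requirement is met — no jurisdiction.
The Superior Court of Morfield:
  (a) No defendant is a corporation. Not satisfied.
  (b) Joaquin Brightmoor resides in Morfield. Condition met.
  (c) The amount in controversy is 388,000 dollars, within the USD 394,000 ceiling, so this disjunct is met. However, the defendant resides in Morfield, which falls within the stated exception and so defeats the condition. Not satisfied.
  (d) The amount in controversy is $388,000, which meets the 5,000 dollars floor, so one alternative holds. Condition met.
  → At least one condition fails; no jurisdiction.
The Lormarsh District Court:
  (a) The amount in controversy is USD 388,000, within the $406,000 ceiling. Satisfied.
  (b) The defendant resides in Morfield, not Lormarsh; no contract (and hence no place of execution) is alleged — every alternative fails. Fails.
  (c) The plaintiff resides in Lormarsh — that alternative is enough. Satisfied.
  (d) The claim is a tort claim. But the amount in controversy is 388,000 dollars, which meets the USD 355,500 floor, triggering the carve-out and defeating this condition. Condition not met.
  → No jurisdiction.
The Superior Court of Lormarsh:
  (a) Ines Baptiste resides in Lormarsh, so one alternative holds. The exception is not triggered, since the operative events occurred in Dunston, not Lormarsh. Satisfied.
  (b) The claim is a tort claim, not an employment claim, which satisfies one of the alternatives. The exception is not triggered, since the defendant resides in Morfield, not Lormarsh. Met.
  (c) No contract (and hence no place of execution) is alleged. The proviso rescues it, though: the amount in controversy is USD 388,000, which meets the 343,000 dollars floor. Met.
  (d) The plaintiff resides in Lormarsh. Condition met.
  → The court has jurisdiction.

the Superior Court of Lormarsh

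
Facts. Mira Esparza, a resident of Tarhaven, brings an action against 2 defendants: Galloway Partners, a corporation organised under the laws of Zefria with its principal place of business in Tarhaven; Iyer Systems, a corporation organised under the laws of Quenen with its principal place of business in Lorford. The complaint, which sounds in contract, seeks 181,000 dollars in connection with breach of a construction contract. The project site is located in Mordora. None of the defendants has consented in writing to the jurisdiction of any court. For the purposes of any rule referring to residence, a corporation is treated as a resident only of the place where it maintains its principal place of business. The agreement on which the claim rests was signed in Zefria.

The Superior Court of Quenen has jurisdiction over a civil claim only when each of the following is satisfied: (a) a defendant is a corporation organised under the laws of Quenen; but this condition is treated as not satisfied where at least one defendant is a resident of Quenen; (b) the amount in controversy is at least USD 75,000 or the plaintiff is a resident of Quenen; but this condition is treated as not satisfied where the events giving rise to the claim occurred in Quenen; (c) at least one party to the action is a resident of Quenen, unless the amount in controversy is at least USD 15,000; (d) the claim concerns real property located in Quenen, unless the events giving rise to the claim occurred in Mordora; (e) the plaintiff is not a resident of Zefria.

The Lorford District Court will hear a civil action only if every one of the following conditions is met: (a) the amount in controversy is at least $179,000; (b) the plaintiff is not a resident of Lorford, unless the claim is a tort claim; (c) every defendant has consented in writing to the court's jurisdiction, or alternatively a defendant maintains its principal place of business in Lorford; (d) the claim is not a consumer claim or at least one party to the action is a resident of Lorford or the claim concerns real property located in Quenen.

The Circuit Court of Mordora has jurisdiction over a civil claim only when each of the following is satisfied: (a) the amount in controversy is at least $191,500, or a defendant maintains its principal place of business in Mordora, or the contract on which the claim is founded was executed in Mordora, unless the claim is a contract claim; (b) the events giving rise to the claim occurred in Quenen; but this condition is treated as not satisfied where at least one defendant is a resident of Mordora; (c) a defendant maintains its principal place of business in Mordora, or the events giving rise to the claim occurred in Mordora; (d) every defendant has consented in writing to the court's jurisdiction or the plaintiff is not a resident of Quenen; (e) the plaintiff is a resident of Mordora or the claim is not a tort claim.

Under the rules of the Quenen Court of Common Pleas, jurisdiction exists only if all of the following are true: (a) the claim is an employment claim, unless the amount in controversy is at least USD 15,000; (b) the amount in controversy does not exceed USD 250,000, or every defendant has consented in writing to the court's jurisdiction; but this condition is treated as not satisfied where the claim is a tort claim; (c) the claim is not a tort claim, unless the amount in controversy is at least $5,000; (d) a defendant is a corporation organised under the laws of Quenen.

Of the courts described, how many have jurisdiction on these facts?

3

The Superior Court of Quenen:
  (a) Iyer Systems is organised under the laws of Quenen. And the carve-out is inapplicable — no defendant resides in Quenen (they reside in Tarhaven, Lorford). Met.
  (b) The amount in controversy is $181,000, which meets the 75,000 dollars floor, so this disjunct is met. The carve-out does not apply: the operative events occurred in Mordora, not Quenen. Condition met.
  (c) No party resides in Quenen. But the amount in controversy is USD 181,000, which meets the $15,000 floor, and the 'unless' clause therefore excuses the requirement. Condition met.
  (d) The claim does not concern real property. But the operative events occurred in Mordora, and the 'unless' clause therefore excuses the requirement. Condition met.
  (e) The plaintiff resides in Tarhaven, which is not Zefria. Satisfied.
  → Jurisdiction lies.
The Lorford District Court:
  (a) The amount in controversy is $181,000, which meets the $179,000 floor. Satisfied.
  (b) The plaintiff resides in Tarhaven, which is not Lorford. Condition met.
  (c) Iyer Systems has its principal place of business in Lorford, which satisfies one of the alternatives. Met.
  (d) The claim is a contract claim, not a consumer claim — that alternative is enough. Condition met.
  → Every requirement is satisfied — jurisdiction.
The Circuit Court of Mordora:
  (a) The amount in controversy is $181,000, below the 191,500 dollars floor; the corporate defendant(s) have their principal place of business in Lorford, Tarhaven, not Mordora; the contract was executed in Zefria, not Mordora — none of the alternatives is met. However, the claim is a contract claim, so the 'unless' proviso supplies this condition. Satisfied.
  (b) The operative events occurred in Mordora, not Quenen. Fails.
  (c) The operative events occurred in Mordora, so this disjunct is met. Condition met.
  (d) The plaintiff resides in Tarhaven, which is not Quenen — that alternative is enough. Condition met.
  (e) The claim is a contract claim, not a tort claim, so one alternative holds. Met.
  → At least one condition fails; no jurisdiction.
The Quenen Court of Common Pleas:
  (a) The claim is a contract claim, not an employment claim. The proviso rescues it, though: the amount in controversy is $181,000, which meets the $15,000 floor. Met.
  (b) The amount in controversy is 181,000 dollars, within the $250,000 ceiling, which satisfies one of the alternatives. And the carve-out is inapplicable — the claim is a contract claim, not a tort claim. Condition met.
  (c) The claim is a contract claim, not a tort claim. Condition met.
  (d) Iyer Systems is organised under the laws of Quenen. Condition met.
  → Every requirement is satisfied — jurisdiction.
Courts with jurisdiction: the Superior Court of Quenen, the Lorford District Court, the Quenen Court of Common Pleas — 3 in total.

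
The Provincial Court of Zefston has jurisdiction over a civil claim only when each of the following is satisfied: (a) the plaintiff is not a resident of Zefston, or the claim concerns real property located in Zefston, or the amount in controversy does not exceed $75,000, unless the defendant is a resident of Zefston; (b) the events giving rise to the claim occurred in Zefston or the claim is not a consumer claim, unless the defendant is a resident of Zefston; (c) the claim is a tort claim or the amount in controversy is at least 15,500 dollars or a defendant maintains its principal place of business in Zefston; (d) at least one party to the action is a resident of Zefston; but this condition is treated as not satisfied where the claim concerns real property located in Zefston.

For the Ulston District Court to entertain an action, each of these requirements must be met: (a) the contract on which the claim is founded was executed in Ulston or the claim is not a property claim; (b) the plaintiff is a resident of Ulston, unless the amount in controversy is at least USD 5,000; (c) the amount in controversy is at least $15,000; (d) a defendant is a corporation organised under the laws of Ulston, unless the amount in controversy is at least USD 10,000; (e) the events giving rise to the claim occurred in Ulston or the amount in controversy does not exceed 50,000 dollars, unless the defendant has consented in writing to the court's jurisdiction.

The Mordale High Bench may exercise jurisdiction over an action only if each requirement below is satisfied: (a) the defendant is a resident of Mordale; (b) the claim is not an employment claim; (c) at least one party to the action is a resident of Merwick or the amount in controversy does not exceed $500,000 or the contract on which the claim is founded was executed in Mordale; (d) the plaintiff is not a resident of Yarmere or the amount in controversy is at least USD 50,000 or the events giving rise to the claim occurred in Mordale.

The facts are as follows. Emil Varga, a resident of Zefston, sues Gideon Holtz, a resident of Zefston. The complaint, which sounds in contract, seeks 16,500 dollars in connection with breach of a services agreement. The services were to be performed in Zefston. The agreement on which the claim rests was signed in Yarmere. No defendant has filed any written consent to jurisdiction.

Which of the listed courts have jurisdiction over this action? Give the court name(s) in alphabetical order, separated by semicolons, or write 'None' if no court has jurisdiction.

The Provincial Court of Zefston:
  (a) The amount in controversy is 16,500 dollars, within the 75,000 dollars ceiling — that alternative is enough. Met.
  (b) The operative events occurred in Zefston — that alternative is enough. Met.
  (c) The amount in controversy is USD 16,500, which meets the $15,500 floor — that alternative is enough. Satisfied.
  (d) Emil Varga resides in Zefston. The exception is not triggered, since the claim does not concern real property. Met.
  → All conditions met; jurisdiction exists.
The Ulston District Court:
  (a) The claim is a contract claim, not a property claim, so this disjunct is met. Satisfied.
  (b) The plaintiff resides in Zefston, not Ulston. However, the amount in controversy is USD 16,500, which meets the 5,000 dollars floor, so the 'unless' proviso supplies this condition. Satisfied.
  (c) The amount in controversy is USD 16,500, which meets the 15,000 dollars floor. Condition met.
  (d) No defendant is a corporation. The proviso rescues it, though: the amount in controversy is 16,500 dollars, which meets the 10,000 dollars floor. Met.
  (e) The amount in controversy is $16,500, within the USD 50,000 ceiling, which satisfies one of the alternatives. Satisfied.
  → All conditions met; jurisdiction exists.
The Mordale High Bench:
  (a) The defendant resides in Zefston, not Mordale. Condition not met.
  (b) The claim is a contract claim, not an employment claim. Condition met.
  (c) The amount in controversy is USD 16,500, within the $500,000 ceiling, so this disjunct is met. Met.
  (d) The plaintiff resides in Zefston, which is not Yarmere, which satisfies one of the alternatives. Satisfied.
  → Not every requirement is met — no jurisdiction.

the Provincial Court of Zefston; the Ulston District Court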